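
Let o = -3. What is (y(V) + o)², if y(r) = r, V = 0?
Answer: 9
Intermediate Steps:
(y(V) + o)² = (0 - 3)² = (-3)² = 9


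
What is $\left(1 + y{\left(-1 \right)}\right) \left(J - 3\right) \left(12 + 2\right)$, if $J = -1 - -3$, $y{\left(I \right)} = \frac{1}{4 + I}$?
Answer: $- \frac{56}{3} \approx -18.667$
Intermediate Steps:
$J = 2$ ($J = -1 + 3 = 2$)
$\left(1 + y{\left(-1 \right)}\right) \left(J - 3\right) \left(12 + 2\right) = \left(1 + \frac{1}{4 - 1}\right) \left(2 - 3\right) \left(12 + 2\right) = \left(1 + \frac{1}{3}\right) \left(-1\right) 14 = \frac{4}{3} \left(-1\right) 14 = \left(- \frac{4}{3}\right) 14 = - \frac{56}{3}$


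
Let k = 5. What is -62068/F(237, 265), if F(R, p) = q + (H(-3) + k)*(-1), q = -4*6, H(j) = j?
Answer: 31034/13 ≈ 2387.2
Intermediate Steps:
q = -24
F(R, p) = -26 (F(R, p) = -24 + (-3 + 5)*(-1) = -24 + 2*(-1) = -24 - 2 = -26)
-62068/F(237, 265) = -62068/(-26) = -62068*(-1/26) = 31034/13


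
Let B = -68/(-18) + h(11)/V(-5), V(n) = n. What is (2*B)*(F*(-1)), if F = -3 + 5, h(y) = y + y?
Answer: 112/45 ≈ 2.4889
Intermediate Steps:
h(y) = 2*y
F = 2
B = -28/45 (B = -68/(-18) + (2*11)/(-5) = -68*(-1/18) + 22*(-1/5) = 34/9 - 22/5 = -28/45 ≈ -0.62222)
(2*B)*(F*(-1)) = (2*(-28/45))*(2*(-1)) = -56/45*(-2) = 112/45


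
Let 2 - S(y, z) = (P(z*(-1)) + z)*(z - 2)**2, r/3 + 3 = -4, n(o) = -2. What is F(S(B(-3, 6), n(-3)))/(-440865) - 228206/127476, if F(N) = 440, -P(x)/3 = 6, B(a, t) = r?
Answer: -1118490307/624441186 ≈ -1.7912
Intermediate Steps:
r = -21 (r = -9 + 3*(-4) = -9 - 12 = -21)
B(a, t) = -21
P(x) = -18 (P(x) = -3*6 = -18)
S(y, z) = 2 - (-2 + z)**2*(-18 + z) (S(y, z) = 2 - (-18 + z)*(z - 2)**2 = 2 - (-18 + z)*(-2 + z)**2 = 2 - (-2 + z)**2*(-18 + z))
F(S(B(-3, 6), n(-3)))/(-440865) - 228206/127476 = 440/(-440865) - 228206/127476 = 440*(-1/440865) - 228206*1/127476 = -88/88173 - 114103/63738 = -1118490307/624441186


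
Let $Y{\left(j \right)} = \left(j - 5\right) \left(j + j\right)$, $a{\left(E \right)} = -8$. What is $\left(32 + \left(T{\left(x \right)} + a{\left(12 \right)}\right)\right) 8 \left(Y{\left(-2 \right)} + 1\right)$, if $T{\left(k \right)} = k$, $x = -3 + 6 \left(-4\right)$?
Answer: $-696$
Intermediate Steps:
$x = -27$ ($x = -3 - 24 = -27$)
$Y{\left(j \right)} = 2 j \left(-5 + j\right)$ ($Y{\left(j \right)} = \left(-5 + j\right) 2 j = 2 j \left(-5 + j\right)$)
$\left(32 + \left(T{\left(x \right)} + a{\left(12 \right)}\right)\right) 8 \left(Y{\left(-2 \right)} + 1\right) = \left(32 - 35\right) 8 \left(2 \left(-2\right) \left(-5 - 2\right) + 1\right) = \left(32 - 35\right) 8 \left(2 \left(-2\right) \left(-7\right) + 1\right) = - 3 \cdot 8 \left(28 + 1\right) = - 3 \cdot 8 \cdot 29 = \left(-3\right) 232 = -696$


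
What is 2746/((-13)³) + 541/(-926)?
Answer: -3731373/2034422 ≈ -1.8341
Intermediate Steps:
2746/((-13)³) + 541/(-926) = 2746/(-2197) + 541*(-1/926) = 2746*(-1/2197) - 541/926 = -2746/2197 - 541/926 = -3731373/2034422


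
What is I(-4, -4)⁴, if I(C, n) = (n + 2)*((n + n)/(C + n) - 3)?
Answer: 256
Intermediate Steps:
I(C, n) = (-3 + 2*n/(C + n))*(2 + n) (I(C, n) = (2 + n)*((2*n)/(C + n) - 3) = (2 + n)*(2*n/(C + n) - 3) = (2 + n)*(-3 + 2*n/(C + n)) = (-3 + 2*n/(C + n))*(2 + n))
I(-4, -4)⁴ = ((-1*(-4)² - 6*(-4) - 2*(-4) - 3*(-4)*(-4))/(-4 - 4))⁴ = ((-1*16 + 24 + 8 - 48)/(-8))⁴ = (-(-16 + 24 + 8 - 48)/8)⁴ = (-⅛*(-32))⁴ = 4⁴ = 256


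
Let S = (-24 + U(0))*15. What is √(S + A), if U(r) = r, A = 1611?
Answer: 3*√139 ≈ 35.370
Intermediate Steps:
S = -360 (S = (-24 + 0)*15 = -24*15 = -360)
√(S + A) = √(-360 + 1611) = √1251 = 3*√139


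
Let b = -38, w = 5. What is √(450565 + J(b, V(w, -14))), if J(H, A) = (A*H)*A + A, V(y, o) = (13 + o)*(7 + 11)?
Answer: √438235 ≈ 661.99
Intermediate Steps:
V(y, o) = 234 + 18*o (V(y, o) = (13 + o)*18 = 234 + 18*o)
J(H, A) = A + H*A² (J(H, A) = H*A² + A = A + H*A²)
√(450565 + J(b, V(w, -14))) = √(450565 + (234 + 18*(-14))*(1 + (234 + 18*(-14))*(-38))) = √(450565 + (234 - 252)*(1 + (234 - 252)*(-38))) = √(450565 - 18*(1 - 18*(-38))) = √(450565 - 18*(1 + 684)) = √(450565 - 18*685) = √(450565 - 12330) = √438235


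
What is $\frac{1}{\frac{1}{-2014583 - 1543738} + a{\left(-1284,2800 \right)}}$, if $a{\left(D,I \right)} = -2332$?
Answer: $- \frac{3558321}{8298004573} \approx -0.00042882$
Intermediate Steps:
$\frac{1}{\frac{1}{-2014583 - 1543738} + a{\left(-1284,2800 \right)}} = \frac{1}{\frac{1}{-2014583 - 1543738} - 2332} = \frac{1}{\frac{1}{-3558321} - 2332} = \frac{1}{- \frac{1}{3558321} - 2332} = \frac{1}{- \frac{8298004573}{3558321}} = - \frac{3558321}{8298004573}$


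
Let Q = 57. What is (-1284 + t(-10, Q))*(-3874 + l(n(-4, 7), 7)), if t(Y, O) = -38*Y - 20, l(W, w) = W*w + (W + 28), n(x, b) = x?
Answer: 3583272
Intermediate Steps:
l(W, w) = 28 + W + W*w (l(W, w) = W*w + (28 + W) = 28 + W + W*w)
t(Y, O) = -20 - 38*Y
(-1284 + t(-10, Q))*(-3874 + l(n(-4, 7), 7)) = (-1284 + (-20 - 38*(-10)))*(-3874 + (28 - 4 - 4*7)) = (-1284 + (-20 + 380))*(-3874 + (28 - 4 - 28)) = (-1284 + 360)*(-3874 - 4) = -924*(-3878) = 3583272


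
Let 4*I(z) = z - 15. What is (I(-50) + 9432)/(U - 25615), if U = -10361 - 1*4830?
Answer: -37663/163224 ≈ -0.23074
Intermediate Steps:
U = -15191 (U = -10361 - 4830 = -15191)
I(z) = -15/4 + z/4 (I(z) = (z - 15)/4 = (-15 + z)/4 = -15/4 + z/4)
(I(-50) + 9432)/(U - 25615) = ((-15/4 + (¼)*(-50)) + 9432)/(-15191 - 25615) = ((-15/4 - 25/2) + 9432)/(-40806) = (-65/4 + 9432)*(-1/40806) = (37663/4)*(-1/40806) = -37663/163224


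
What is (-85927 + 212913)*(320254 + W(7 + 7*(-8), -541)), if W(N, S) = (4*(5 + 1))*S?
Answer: 39018988220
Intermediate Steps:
W(N, S) = 24*S (W(N, S) = (4*6)*S = 24*S)
(-85927 + 212913)*(320254 + W(7 + 7*(-8), -541)) = (-85927 + 212913)*(320254 + 24*(-541)) = 126986*(320254 - 12984) = 126986*307270 = 39018988220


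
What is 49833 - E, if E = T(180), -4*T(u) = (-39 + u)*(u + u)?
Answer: 62523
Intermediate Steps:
T(u) = -u*(-39 + u)/2 (T(u) = -(-39 + u)*(u + u)/4 = -(-39 + u)*2*u/4 = -u*(-39 + u)/2)
E = -12690 (E = (½)*180*(39 - 1*180) = (½)*180*(39 - 180) = (½)*180*(-141) = -12690)
49833 - E = 49833 - 1*(-12690) = 49833 + 12690 = 62523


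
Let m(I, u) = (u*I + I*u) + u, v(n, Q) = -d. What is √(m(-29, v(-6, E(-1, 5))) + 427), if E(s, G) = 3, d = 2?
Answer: √541 ≈ 23.259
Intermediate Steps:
v(n, Q) = -2 (v(n, Q) = -1*2 = -2)
m(I, u) = u + 2*I*u (m(I, u) = (I*u + I*u) + u = 2*I*u + u = u + 2*I*u)
√(m(-29, v(-6, E(-1, 5))) + 427) = √(-2*(1 + 2*(-29)) + 427) = √(-2*(1 - 58) + 427) = √(-2*(-57) + 427) = √(114 + 427) = √541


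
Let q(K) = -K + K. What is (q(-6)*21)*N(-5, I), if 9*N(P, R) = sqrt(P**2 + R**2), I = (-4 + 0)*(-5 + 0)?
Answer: 0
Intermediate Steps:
I = 20 (I = -4*(-5) = 20)
q(K) = 0
N(P, R) = sqrt(P**2 + R**2)/9
(q(-6)*21)*N(-5, I) = (0*21)*(sqrt((-5)**2 + 20**2)/9) = 0*(sqrt(25 + 400)/9) = 0*(sqrt(425)/9) = 0*((5*sqrt(17))/9) = 0*(5*sqrt(17)/9) = 0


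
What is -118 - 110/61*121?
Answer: -20508/61 ≈ -336.20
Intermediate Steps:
-118 - 110/61*121 = -118 - 13310/61 = -20508/61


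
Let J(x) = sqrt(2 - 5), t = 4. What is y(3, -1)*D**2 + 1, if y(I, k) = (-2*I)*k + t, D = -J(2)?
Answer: -29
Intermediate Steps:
J(x) = I*sqrt(3) (J(x) = sqrt(-3) = I*sqrt(3))
D = -I*sqrt(3) ≈ -1.732*I
y(I, k) = 4 - 2*I*k (y(I, k) = (-2*I)*k + 4 = -2*I*k + 4 = 4 - 2*I*k)
y(3, -1)*D**2 + 1 = (4 - 2*3*(-1))*(-I*sqrt(3))**2 + 1 = (4 + 6)*(-3) + 1 = 10*(-3) + 1 = -30 + 1 = -29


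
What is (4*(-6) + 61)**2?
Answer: 1369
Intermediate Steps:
(4*(-6) + 61)**2 = (-24 + 61)**2 = 37**2 = 1369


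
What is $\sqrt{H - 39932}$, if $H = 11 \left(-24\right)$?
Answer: $2 i \sqrt{10049} \approx 200.49 i$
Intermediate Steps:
$H = -264$
$\sqrt{H - 39932} = \sqrt{-264 - 39932} = \sqrt{-40196} = 2 i \sqrt{10049}$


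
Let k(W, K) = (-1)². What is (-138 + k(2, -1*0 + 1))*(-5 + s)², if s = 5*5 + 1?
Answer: -60417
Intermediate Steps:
s = 26 (s = 25 + 1 = 26)
k(W, K) = 1
(-138 + k(2, -1*0 + 1))*(-5 + s)² = (-138 + 1)*(-5 + 26)² = -137*21² = -137*441 = -60417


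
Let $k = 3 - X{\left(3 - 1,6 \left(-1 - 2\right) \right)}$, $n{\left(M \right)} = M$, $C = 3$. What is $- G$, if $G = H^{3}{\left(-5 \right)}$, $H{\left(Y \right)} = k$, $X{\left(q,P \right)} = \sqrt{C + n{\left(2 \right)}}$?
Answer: $-72 + 32 \sqrt{5} \approx -0.44582$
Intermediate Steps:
$X{\left(q,P \right)} = \sqrt{5}$ ($X{\left(q,P \right)} = \sqrt{3 + 2} = \sqrt{5}$)
$k = 3 - \sqrt{5} \approx 0.76393$
$H{\left(Y \right)} = 3 - \sqrt{5}$
$G = \left(3 - \sqrt{5}\right)^{3} \approx 0.44582$
$- G = - \left(3 - \sqrt{5}\right)^{3}$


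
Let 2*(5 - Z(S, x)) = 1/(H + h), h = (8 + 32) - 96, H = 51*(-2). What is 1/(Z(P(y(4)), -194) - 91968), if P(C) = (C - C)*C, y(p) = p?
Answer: -316/29060307 ≈ -1.0874e-5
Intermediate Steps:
H = -102
h = -56 (h = 40 - 96 = -56)
P(C) = 0 (P(C) = 0*C = 0)
Z(S, x) = 1581/316 (Z(S, x) = 5 - 1/(2*(-102 - 56)) = 5 - 1/2/(-158) = 5 - 1/2*(-1/158) = 5 + 1/316 = 1581/316)
1/(Z(P(y(4)), -194) - 91968) = 1/(1581/316 - 91968) = 1/(-29060307/316) = -316/29060307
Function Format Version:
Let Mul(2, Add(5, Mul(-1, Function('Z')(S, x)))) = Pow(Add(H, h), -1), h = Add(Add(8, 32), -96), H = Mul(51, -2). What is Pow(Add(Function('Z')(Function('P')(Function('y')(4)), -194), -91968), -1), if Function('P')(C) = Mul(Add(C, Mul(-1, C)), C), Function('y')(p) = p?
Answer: Rational(-316, 29060307) ≈ -1.0874e-5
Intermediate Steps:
H = -102
h = -56 (h = Add(40, -96) = -56)
Function('P')(C) = 0 (Function('P')(C) = Mul(0, C) = 0)
Function('Z')(S, x) = Rational(1581, 316) (Function('Z')(S, x) = Add(5, Mul(Rational(-1, 2), Pow(Add(-102, -56), -1))) = Add(5, Mul(Rational(-1, 2), Pow(-158, -1))) = Add(5, Mul(Rational(-1, 2), Rational(-1, 158))) = Add(5, Rational(1, 316)) = Rational(1581, 316))
Pow(Add(Function('Z')(Function('P')(Function('y')(4)), -194), -91968), -1) = Pow(Add(Rational(1581, 316), -91968), -1) = Pow(Rational(-29060307, 316), -1) = Rational(-316, 29060307)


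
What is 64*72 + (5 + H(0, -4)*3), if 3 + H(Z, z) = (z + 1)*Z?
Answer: 4604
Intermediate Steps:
H(Z, z) = -3 + Z*(1 + z) (H(Z, z) = -3 + (z + 1)*Z = -3 + (1 + z)*Z = -3 + Z*(1 + z))
64*72 + (5 + H(0, -4)*3) = 64*72 + (5 + (-3 + 0 + 0*(-4))*3) = 4608 + (5 + (-3 + 0 + 0)*3) = 4608 + (5 - 3*3) = 4608 + (5 - 9) = 4608 - 4 = 4604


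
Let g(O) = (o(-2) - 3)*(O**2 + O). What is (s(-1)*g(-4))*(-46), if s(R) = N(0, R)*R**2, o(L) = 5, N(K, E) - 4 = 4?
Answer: -8832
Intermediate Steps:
N(K, E) = 8 (N(K, E) = 4 + 4 = 8)
g(O) = 2*O + 2*O**2 (g(O) = (5 - 3)*(O**2 + O) = 2*(O + O**2) = 2*O + 2*O**2)
s(R) = 8*R**2
(s(-1)*g(-4))*(-46) = ((8*(-1)**2)*(2*(-4)*(1 - 4)))*(-46) = ((8*1)*(2*(-4)*(-3)))*(-46) = (8*24)*(-46) = 192*(-46) = -8832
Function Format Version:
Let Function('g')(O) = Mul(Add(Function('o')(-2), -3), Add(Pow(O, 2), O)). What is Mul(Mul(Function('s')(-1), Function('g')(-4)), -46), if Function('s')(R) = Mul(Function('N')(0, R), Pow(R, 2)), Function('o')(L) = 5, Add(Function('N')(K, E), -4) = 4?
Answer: -8832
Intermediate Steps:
Function('N')(K, E) = 8 (Function('N')(K, E) = Add(4, 4) = 8)
Function('g')(O) = Add(Mul(2, O), Mul(2, Pow(O, 2))) (Function('g')(O) = Mul(Add(5, -3), Add(Pow(O, 2), O)) = Mul(2, Add(O, Pow(O, 2))) = Add(Mul(2, O), Mul(2, Pow(O, 2))))
Function('s')(R) = Mul(8, Pow(R, 2))
Mul(Mul(Function('s')(-1), Function('g')(-4)), -46) = Mul(Mul(Mul(8, Pow(-1, 2)), Mul(2, -4, Add(1, -4))), -46) = Mul(Mul(Mul(8, 1), Mul(2, -4, -3)), -46) = Mul(Mul(8, 24), -46) = Mul(192, -46) = -8832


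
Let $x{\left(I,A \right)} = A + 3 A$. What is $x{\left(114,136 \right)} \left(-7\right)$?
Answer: $-3808$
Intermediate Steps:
$x{\left(I,A \right)} = 4 A$
$x{\left(114,136 \right)} \left(-7\right) = 4 \cdot 136 \left(-7\right) = 544 \left(-7\right) = -3808$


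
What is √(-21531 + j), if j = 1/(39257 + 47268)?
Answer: I*√6447738387814/17305 ≈ 146.73*I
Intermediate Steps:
j = 1/86525 ≈ 1.1557e-5
√(-21531 + j) = √(-21531 + 1/86525) = √(-1862969774/86525) = I*√6447738387814/17305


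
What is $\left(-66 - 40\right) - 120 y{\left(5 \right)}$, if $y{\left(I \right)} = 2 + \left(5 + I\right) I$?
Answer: $-6346$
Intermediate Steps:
$y{\left(I \right)} = 2 + I \left(5 + I\right)$
$\left(-66 - 40\right) - 120 y{\left(5 \right)} = \left(-66 - 40\right) - 120 \left(2 + 5^{2} + 5 \cdot 5\right) = \left(-66 - 40\right) - 120 \left(2 + 25 + 25\right) = -106 - 6240 = -6346$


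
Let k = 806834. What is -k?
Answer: -806834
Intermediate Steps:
-k = -1*806834 = -806834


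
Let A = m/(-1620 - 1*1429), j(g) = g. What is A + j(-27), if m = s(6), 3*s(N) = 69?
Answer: -82346/3049 ≈ -27.008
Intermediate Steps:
s(N) = 23 (s(N) = (1/3)*69 = 23)
m = 23
A = -23/3049 (A = 23/(-1620 - 1*1429) = 23/(-1620 - 1429) = 23/(-3049) = 23*(-1/3049) = -23/3049 ≈ -0.0075435)
A + j(-27) = -23/3049 - 27 = -82346/3049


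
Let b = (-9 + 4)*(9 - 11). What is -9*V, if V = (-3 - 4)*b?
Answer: 630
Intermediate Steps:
b = 10 (b = -5*(-2) = 10)
V = -70 (V = (-3 - 4)*10 = -7*10 = -70)
-9*V = -9*(-70) = 630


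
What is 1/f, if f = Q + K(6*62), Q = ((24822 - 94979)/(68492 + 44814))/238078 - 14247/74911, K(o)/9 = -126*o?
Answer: -2020774105837748/852459899327009470727 ≈ -2.3705e-6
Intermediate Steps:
K(o) = -1134*o (K(o) = 9*(-126*o) = -1134*o)
Q = -384327567152423/2020774105837748 (Q = -70157/113306*(1/238078) - 14247*1/74911 = -70157*1/113306*(1/238078) - 14247/74911 = -70157/113306*1/238078 - 14247/74911 = -70157/26975665868 - 14247/74911 = -384327567152423/2020774105837748 ≈ -0.19019)
f = -852459899327009470727/2020774105837748 (f = -384327567152423/2020774105837748 - 6804*62 = -384327567152423/2020774105837748 - 1134*372 = -384327567152423/2020774105837748 - 421848 = -852459899327009470727/2020774105837748 ≈ -4.2185e+5)
1/f = 1/(-852459899327009470727/2020774105837748) = -2020774105837748/852459899327009470727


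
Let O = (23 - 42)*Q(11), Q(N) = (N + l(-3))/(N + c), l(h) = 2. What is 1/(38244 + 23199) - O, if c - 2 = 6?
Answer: 798760/61443 ≈ 13.000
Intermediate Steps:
c = 8 (c = 2 + 6 = 8)
Q(N) = (2 + N)/(8 + N) (Q(N) = (N + 2)/(N + 8) = (2 + N)/(8 + N))
O = -13 (O = (23 - 42)*((2 + 11)/(8 + 11)) = -19*13/19 = -13)
1/(38244 + 23199) - O = 1/(38244 + 23199) - 1*(-13) = 1/61443 + 13 = 798760/61443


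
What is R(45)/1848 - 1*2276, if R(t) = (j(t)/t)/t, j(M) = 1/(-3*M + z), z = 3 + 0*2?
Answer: -1124276630401/493970400 ≈ -2276.0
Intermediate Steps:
z = 3 (z = 3 + 0 = 3)
j(M) = 1/(3 - 3*M) (j(M) = 1/(-3*M + 3) = 1/(3 - 3*M))
R(t) = -1/(t**2*(-3 + 3*t)) (R(t) = ((-1/(-3 + 3*t))/t)/t = (-1/(t*(-3 + 3*t)))/t = -1/(t**2*(-3 + 3*t)))
R(45)/1848 - 1*2276 = -1/3/(45**2*(-1 + 45))/1848 - 1*2276 = -1/3*1/2025/44*(1/1848) - 2276 = -1/3*1/2025*1/44*(1/1848) - 2276 = -1/267300*1/1848 - 2276 = -1/493970400 - 2276 = -1124276630401/493970400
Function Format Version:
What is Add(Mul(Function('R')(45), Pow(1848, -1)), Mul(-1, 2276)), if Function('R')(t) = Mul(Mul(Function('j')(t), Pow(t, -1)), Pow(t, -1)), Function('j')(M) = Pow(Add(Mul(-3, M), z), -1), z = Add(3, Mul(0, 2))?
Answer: Rational(-1124276630401, 493970400) ≈ -2276.0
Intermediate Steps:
z = 3 (z = Add(3, 0) = 3)
Function('j')(M) = Pow(Add(3, Mul(-3, M)), -1) (Function('j')(M) = Pow(Add(Mul(-3, M), 3), -1) = Pow(Add(3, Mul(-3, M)), -1))
Function('R')(t) = Mul(-1, Pow(t, -2), Pow(Add(-3, Mul(3, t)), -1)) (Function('R')(t) = Mul(Mul(Mul(-1, Pow(Add(-3, Mul(3, t)), -1)), Pow(t, -1)), Pow(t, -1)) = Mul(Mul(-1, Pow(t, -1), Pow(Add(-3, Mul(3, t)), -1)), Pow(t, -1)) = Mul(-1, Pow(t, -2), Pow(Add(-3, Mul(3, t)), -1)))
Add(Mul(Function('R')(45), Pow(1848, -1)), Mul(-1, 2276)) = Add(Mul(Mul(Rational(-1, 3), Pow(45, -2), Pow(Add(-1, 45), -1)), Pow(1848, -1)), Mul(-1, 2276)) = Add(Mul(Mul(Rational(-1, 3), Rational(1, 2025), Pow(44, -1)), Rational(1, 1848)), -2276) = Add(Mul(Mul(Rational(-1, 3), Rational(1, 2025), Rational(1, 44)), Rational(1, 1848)), -2276) = Add(Mul(Rational(-1, 267300), Rational(1, 1848)), -2276) = Add(Rational(-1, 493970400), -2276) = Rational(-1124276630401, 493970400)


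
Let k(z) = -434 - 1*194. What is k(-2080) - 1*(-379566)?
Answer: 378938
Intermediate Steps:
k(z) = -628 (k(z) = -434 - 194 = -628)
k(-2080) - 1*(-379566) = -628 - 1*(-379566) = -628 + 379566 = 378938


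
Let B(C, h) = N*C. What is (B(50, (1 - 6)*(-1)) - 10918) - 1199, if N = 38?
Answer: -10217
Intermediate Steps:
B(C, h) = 38*C
(B(50, (1 - 6)*(-1)) - 10918) - 1199 = (38*50 - 10918) - 1199 = (1900 - 10918) - 1199 = -9018 - 1199 = -10217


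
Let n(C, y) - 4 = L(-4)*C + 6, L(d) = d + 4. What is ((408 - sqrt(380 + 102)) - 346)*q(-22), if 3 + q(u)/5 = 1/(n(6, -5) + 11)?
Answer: -19220/21 + 310*sqrt(482)/21 ≈ -591.15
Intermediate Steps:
L(d) = 4 + d
n(C, y) = 10 (n(C, y) = 4 + ((4 - 4)*C + 6) = 4 + (0*C + 6) = 4 + (0 + 6) = 4 + 6 = 10)
q(u) = -310/21 (q(u) = -15 + 5/(10 + 11) = -15 + 5/21 = -310/21)
((408 - sqrt(380 + 102)) - 346)*q(-22) = ((408 - sqrt(380 + 102)) - 346)*(-310/21) = ((408 - sqrt(482)) - 346)*(-310/21) = (62 - sqrt(482))*(-310/21) = -19220/21 + 310*sqrt(482)/21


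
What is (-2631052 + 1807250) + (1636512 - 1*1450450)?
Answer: -637740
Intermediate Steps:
(-2631052 + 1807250) + (1636512 - 1*1450450) = -823802 + (1636512 - 1450450) = -823802 + 186062 = -637740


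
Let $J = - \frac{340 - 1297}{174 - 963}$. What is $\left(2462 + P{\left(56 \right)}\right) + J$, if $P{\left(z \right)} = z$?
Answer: $\frac{661915}{263} \approx 2516.8$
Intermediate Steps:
$J = - \frac{319}{263}$ ($J = - \frac{-957}{-789} = - \frac{\left(-957\right) \left(-1\right)}{789} = \left(-1\right) \frac{319}{263} = - \frac{319}{263} \approx -1.2129$)
$\left(2462 + P{\left(56 \right)}\right) + J = \left(2462 + 56\right) - \frac{319}{263} = 2518 - \frac{319}{263} = \frac{661915}{263}$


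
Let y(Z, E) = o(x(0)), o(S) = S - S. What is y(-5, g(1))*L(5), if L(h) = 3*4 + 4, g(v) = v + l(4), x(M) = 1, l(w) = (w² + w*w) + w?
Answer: 0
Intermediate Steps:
l(w) = w + 2*w² (l(w) = (w² + w²) + w = 2*w² + w = w + 2*w²)
g(v) = 36 + v (g(v) = v + 4*(1 + 2*4) = v + 4*(1 + 8) = v + 4*9 = v + 36 = 36 + v)
o(S) = 0
y(Z, E) = 0
L(h) = 16 (L(h) = 12 + 4 = 16)
y(-5, g(1))*L(5) = 0*16 = 0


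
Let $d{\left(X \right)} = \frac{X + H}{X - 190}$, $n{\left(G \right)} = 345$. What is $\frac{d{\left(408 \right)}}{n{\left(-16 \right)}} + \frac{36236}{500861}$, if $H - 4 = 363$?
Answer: $\frac{622695367}{7533951162} \approx 0.082652$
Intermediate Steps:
$H = 367$ ($H = 4 + 363 = 367$)
$d{\left(X \right)} = \frac{367 + X}{-190 + X}$ ($d{\left(X \right)} = \frac{X + 367}{X - 190} = \frac{367 + X}{-190 + X}$)
$\frac{d{\left(408 \right)}}{n{\left(-16 \right)}} + \frac{36236}{500861} = \frac{\frac{1}{-190 + 408} \left(367 + 408\right)}{345} + \frac{36236}{500861} = \frac{1}{218} \cdot 775 \cdot \frac{1}{345} + 36236 \cdot \frac{1}{500861} = \frac{1}{218} \cdot 775 \cdot \frac{1}{345} + \frac{36236}{500861} = \frac{775}{218} \cdot \frac{1}{345} + \frac{36236}{500861} = \frac{155}{15042} + \frac{36236}{500861} = \frac{622695367}{7533951162}$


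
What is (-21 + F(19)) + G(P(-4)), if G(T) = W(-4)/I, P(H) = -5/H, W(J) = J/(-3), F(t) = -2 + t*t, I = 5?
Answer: 5074/15 ≈ 338.27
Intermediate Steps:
F(t) = -2 + t²
W(J) = -J/3 (W(J) = J*(-⅓) = -J/3)
G(T) = 4/15 (G(T) = -⅓*(-4)/5 = (4/3)*(⅕) = 4/15)
(-21 + F(19)) + G(P(-4)) = (-21 + (-2 + 19²)) + 4/15 = (-21 + (-2 + 361)) + 4/15 = (-21 + 359) + 4/15 = 338 + 4/15 = 5074/15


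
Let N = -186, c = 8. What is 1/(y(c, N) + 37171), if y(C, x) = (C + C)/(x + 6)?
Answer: 45/1672691 ≈ 2.6903e-5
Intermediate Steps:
y(C, x) = 2*C/(6 + x) (y(C, x) = (2*C)/(6 + x) = 2*C/(6 + x))
1/(y(c, N) + 37171) = 1/(2*8/(6 - 186) + 37171) = 1/(2*8/(-180) + 37171) = 1/(2*8*(-1/180) + 37171) = 1/(-4/45 + 37171) = 1/(1672691/45) = 45/1672691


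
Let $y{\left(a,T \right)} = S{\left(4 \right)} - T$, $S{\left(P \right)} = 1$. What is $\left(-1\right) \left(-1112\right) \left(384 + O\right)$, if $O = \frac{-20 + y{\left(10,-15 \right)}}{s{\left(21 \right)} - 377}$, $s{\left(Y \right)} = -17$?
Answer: $\frac{84122800}{197} \approx 4.2702 \cdot 10^{5}$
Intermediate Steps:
$y{\left(a,T \right)} = 1 - T$
$O = \frac{2}{197}$ ($O = \frac{-20 + \left(1 - -15\right)}{-17 - 377} = \frac{-20 + \left(1 + 15\right)}{-394} = \left(-20 + 16\right) \left(- \frac{1}{394}\right) = \left(-4\right) \left(- \frac{1}{394}\right) = \frac{2}{197} \approx 0.010152$)
$\left(-1\right) \left(-1112\right) \left(384 + O\right) = \left(-1\right) \left(-1112\right) \left(384 + \frac{2}{197}\right) = 1112 \cdot \frac{75650}{197} = \frac{84122800}{197}$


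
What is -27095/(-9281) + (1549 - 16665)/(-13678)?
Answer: 255448503/63472759 ≈ 4.0245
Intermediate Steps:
-27095/(-9281) + (1549 - 16665)/(-13678) = -27095*(-1/9281) - 15116*(-1/13678) = 27095/9281 + 7558/6839 = 255448503/63472759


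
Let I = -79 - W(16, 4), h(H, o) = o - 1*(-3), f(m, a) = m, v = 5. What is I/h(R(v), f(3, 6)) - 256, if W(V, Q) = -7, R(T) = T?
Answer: -268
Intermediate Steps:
h(H, o) = 3 + o (h(H, o) = o + 3 = 3 + o)
I = -72 (I = -79 - 1*(-7) = -79 + 7 = -72)
I/h(R(v), f(3, 6)) - 256 = -72/(3 + 3) - 256 = -72/6 - 256 = (1/6)*(-72) - 256 = -12 - 256 = -268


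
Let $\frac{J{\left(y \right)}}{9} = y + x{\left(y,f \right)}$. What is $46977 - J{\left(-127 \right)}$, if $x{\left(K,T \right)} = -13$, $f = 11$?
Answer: $48237$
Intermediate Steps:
$J{\left(y \right)} = -117 + 9 y$ ($J{\left(y \right)} = 9 \left(y - 13\right) = 9 \left(-13 + y\right) = -117 + 9 y$)
$46977 - J{\left(-127 \right)} = 46977 - \left(-117 + 9 \left(-127\right)\right) = 46977 - \left(-117 - 1143\right) = 46977 - -1260 = 46977 + 1260 = 48237$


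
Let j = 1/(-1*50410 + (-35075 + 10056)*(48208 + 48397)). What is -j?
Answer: 1/2417010905 ≈ 4.1373e-10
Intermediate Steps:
j = -1/2417010905 (j = 1/(-50410 - 25019*96605) = 1/(-50410 - 2416960495) = 1/(-2417010905) = -1/2417010905 ≈ -4.1373e-10)
-j = -1*(-1/2417010905) = 1/2417010905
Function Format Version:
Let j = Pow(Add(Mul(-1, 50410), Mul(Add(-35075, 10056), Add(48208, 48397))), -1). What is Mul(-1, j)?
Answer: Rational(1, 2417010905) ≈ 4.1373e-10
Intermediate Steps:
j = Rational(-1, 2417010905) (j = Pow(Add(-50410, Mul(-25019, 96605)), -1) = Pow(Add(-50410, -2416960495), -1) = Pow(-2417010905, -1) = Rational(-1, 2417010905) ≈ -4.1373e-10)
Mul(-1, j) = Mul(-1, Rational(-1, 2417010905)) = Rational(1, 2417010905)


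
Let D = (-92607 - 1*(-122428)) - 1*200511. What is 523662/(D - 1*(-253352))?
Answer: 87277/13777 ≈ 6.3350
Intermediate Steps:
D = -170690 (D = (-92607 + 122428) - 200511 = 29821 - 200511 = -170690)
523662/(D - 1*(-253352)) = 523662/(-170690 - 1*(-253352)) = 523662/(-170690 + 253352) = 523662/82662 = 523662*(1/82662) = 87277/13777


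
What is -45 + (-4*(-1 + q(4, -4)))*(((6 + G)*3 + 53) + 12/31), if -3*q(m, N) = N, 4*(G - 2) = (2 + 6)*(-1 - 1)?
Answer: -12293/93 ≈ -132.18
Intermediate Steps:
G = -2 (G = 2 + ((2 + 6)*(-1 - 1))/4 = 2 + (8*(-2))/4 = 2 + (¼)*(-16) = 2 - 4 = -2)
q(m, N) = -N/3
-45 + (-4*(-1 + q(4, -4)))*(((6 + G)*3 + 53) + 12/31) = -45 + (-4*(-1 - ⅓*(-4)))*(((6 - 2)*3 + 53) + 12/31) = -45 + (-4*(-1 + 4/3))*((4*3 + 53) + 12*(1/31)) = -45 + (-4*⅓)*((12 + 53) + 12/31) = -45 - 4*(65 + 12/31)/3 = -45 - 4/3*2027/31 = -45 - 8108/93 = -12293/93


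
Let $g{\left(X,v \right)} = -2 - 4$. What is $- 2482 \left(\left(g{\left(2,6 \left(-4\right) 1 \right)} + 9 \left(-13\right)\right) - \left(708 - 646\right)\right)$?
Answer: $459170$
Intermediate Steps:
$g{\left(X,v \right)} = -6$ ($g{\left(X,v \right)} = -2 - 4 = -6$)
$- 2482 \left(\left(g{\left(2,6 \left(-4\right) 1 \right)} + 9 \left(-13\right)\right) - \left(708 - 646\right)\right) = - 2482 \left(\left(-6 + 9 \left(-13\right)\right) - \left(708 - 646\right)\right) = - 2482 \left(\left(-6 - 117\right) - \left(708 - 646\right)\right) = - 2482 \left(-123 - 62\right) = \left(-2482\right) \left(-185\right) = 459170$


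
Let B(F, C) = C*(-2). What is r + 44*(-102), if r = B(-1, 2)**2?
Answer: -4472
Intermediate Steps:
B(F, C) = -2*C
r = 16 (r = (-2*2)**2 = (-4)**2 = 16)
r + 44*(-102) = 16 + 44*(-102) = 16 - 4488 = -4472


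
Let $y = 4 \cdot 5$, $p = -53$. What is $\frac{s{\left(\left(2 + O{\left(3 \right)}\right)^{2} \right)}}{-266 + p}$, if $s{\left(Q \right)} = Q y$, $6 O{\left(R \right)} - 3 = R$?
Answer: $- \frac{180}{319} \approx -0.56426$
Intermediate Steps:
$O{\left(R \right)} = \frac{1}{2} + \frac{R}{6}$
$y = 20$
$s{\left(Q \right)} = 20 Q$ ($s{\left(Q \right)} = Q 20 = 20 Q$)
$\frac{s{\left(\left(2 + O{\left(3 \right)}\right)^{2} \right)}}{-266 + p} = \frac{20 \left(2 + \left(\frac{1}{2} + \frac{1}{6} \cdot 3\right)\right)^{2}}{-266 - 53} = \frac{20 \left(2 + \left(\frac{1}{2} + \frac{1}{2}\right)\right)^{2}}{-319} = 20 \left(2 + 1\right)^{2} \left(- \frac{1}{319}\right) = 20 \cdot 3^{2} \left(- \frac{1}{319}\right) = 20 \cdot 9 \left(- \frac{1}{319}\right) = 180 \left(- \frac{1}{319}\right) = - \frac{180}{319}$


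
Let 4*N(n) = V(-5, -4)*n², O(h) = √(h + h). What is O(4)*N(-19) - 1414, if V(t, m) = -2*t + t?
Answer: -1414 + 1805*√2/2 ≈ -137.67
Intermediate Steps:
V(t, m) = -t
O(h) = √2*√h (O(h) = √(2*h) = √2*√h)
N(n) = 5*n²/4 (N(n) = ((-1*(-5))*n²)/4 = (5*n²)/4 = 5*n²/4)
O(4)*N(-19) - 1414 = (√2*√4)*((5/4)*(-19)²) - 1414 = (√2*2)*((5/4)*361) - 1414 = (2*√2)*(1805/4) - 1414 = 1805*√2/2 - 1414 = -1414 + 1805*√2/2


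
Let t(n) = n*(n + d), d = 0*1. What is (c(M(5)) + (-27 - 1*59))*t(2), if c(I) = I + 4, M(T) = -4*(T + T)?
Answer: -488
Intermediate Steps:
d = 0
M(T) = -8*T
t(n) = n**2 (t(n) = n*(n + 0) = n*n = n**2)
c(I) = 4 + I
(c(M(5)) + (-27 - 1*59))*t(2) = ((4 - 8*5) + (-27 - 1*59))*2**2 = ((4 - 40) + (-27 - 59))*4 = (-36 - 86)*4 = -122*4 = -488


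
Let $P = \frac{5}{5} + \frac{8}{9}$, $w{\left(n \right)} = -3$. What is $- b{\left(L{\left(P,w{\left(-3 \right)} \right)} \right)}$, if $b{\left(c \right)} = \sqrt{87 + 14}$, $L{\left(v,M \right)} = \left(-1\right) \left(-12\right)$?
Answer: $- \sqrt{101} \approx -10.05$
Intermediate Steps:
$P = \frac{17}{9}$ ($P = 5 \cdot \frac{1}{5} + 8 \cdot \frac{1}{9} = 1 + \frac{8}{9} = \frac{17}{9} \approx 1.8889$)
$L{\left(v,M \right)} = 12$
$b{\left(c \right)} = \sqrt{101}$
$- b{\left(L{\left(P,w{\left(-3 \right)} \right)} \right)} = - \sqrt{101}$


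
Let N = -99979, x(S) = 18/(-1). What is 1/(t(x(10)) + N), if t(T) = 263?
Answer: -1/99716 ≈ -1.0028e-5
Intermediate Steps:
x(S) = -18 (x(S) = 18*(-1) = -18)
1/(t(x(10)) + N) = 1/(263 - 99979) = 1/(-99716) = -1/99716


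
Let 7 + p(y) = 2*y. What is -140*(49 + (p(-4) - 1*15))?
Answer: -2660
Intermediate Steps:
p(y) = -7 + 2*y
-140*(49 + (p(-4) - 1*15)) = -140*(49 + ((-7 + 2*(-4)) - 1*15)) = -140*(49 + ((-7 - 8) - 15)) = -140*(49 + (-15 - 15)) = -140*(49 - 30) = -140*19 = -2660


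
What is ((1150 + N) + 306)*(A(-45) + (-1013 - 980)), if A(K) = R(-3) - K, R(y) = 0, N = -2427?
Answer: 1891508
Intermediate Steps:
A(K) = -K (A(K) = 0 - K = -K)
((1150 + N) + 306)*(A(-45) + (-1013 - 980)) = ((1150 - 2427) + 306)*(-1*(-45) + (-1013 - 980)) = (-1277 + 306)*(45 - 1993) = -971*(-1948) = 1891508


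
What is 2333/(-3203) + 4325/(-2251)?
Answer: -19104558/7209953 ≈ -2.6497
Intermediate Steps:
2333/(-3203) + 4325/(-2251) = 2333*(-1/3203) + 4325*(-1/2251) = -2333/3203 - 4325/2251 = -19104558/7209953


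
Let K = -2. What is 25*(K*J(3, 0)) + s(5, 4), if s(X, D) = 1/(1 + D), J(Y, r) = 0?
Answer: ⅕ ≈ 0.20000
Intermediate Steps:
25*(K*J(3, 0)) + s(5, 4) = 25*(-2*0) + 1/(1 + 4) = 25*0 + 1/5 = 0 + ⅕ = ⅕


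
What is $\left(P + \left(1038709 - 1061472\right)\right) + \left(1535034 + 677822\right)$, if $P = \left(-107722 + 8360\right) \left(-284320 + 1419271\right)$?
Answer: $-112768811169$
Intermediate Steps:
$P = -112771001262$ ($P = \left(-99362\right) 1134951 = -112771001262$)
$\left(P + \left(1038709 - 1061472\right)\right) + \left(1535034 + 677822\right) = \left(-112771001262 + \left(1038709 - 1061472\right)\right) + \left(1535034 + 677822\right) = \left(-112771001262 - 22763\right) + 2212856 = -112771024025 + 2212856 = -112768811169$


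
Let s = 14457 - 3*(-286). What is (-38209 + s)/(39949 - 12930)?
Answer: -22894/27019 ≈ -0.84733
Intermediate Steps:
s = 15315 (s = 14457 - 1*(-858) = 14457 + 858 = 15315)
(-38209 + s)/(39949 - 12930) = (-38209 + 15315)/(39949 - 12930) = -22894/27019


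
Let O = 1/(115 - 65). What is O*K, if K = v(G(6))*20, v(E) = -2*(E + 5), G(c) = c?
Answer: -44/5 ≈ -8.8000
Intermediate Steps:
O = 1/50 ≈ 0.020000
v(E) = -10 - 2*E (v(E) = -2*(5 + E) = -10 - 2*E)
K = -440 (K = (-10 - 2*6)*20 = (-10 - 12)*20 = -22*20 = -440)
O*K = (1/50)*(-440) = -44/5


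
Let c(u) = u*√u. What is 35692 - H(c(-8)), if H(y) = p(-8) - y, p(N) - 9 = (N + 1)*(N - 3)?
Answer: 35606 - 16*I*√2 ≈ 35606.0 - 22.627*I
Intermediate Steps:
p(N) = 9 + (1 + N)*(-3 + N) (p(N) = 9 + (N + 1)*(N - 3) = 9 + (1 + N)*(-3 + N))
c(u) = u^(3/2)
H(y) = 86 - y (H(y) = (6 + (-8)² - 2*(-8)) - y = (6 + 64 + 16) - y = 86 - y)
35692 - H(c(-8)) = 35692 - (86 - (-8)^(3/2)) = 35692 - (86 - (-16)*I*√2) = 35692 - (86 + 16*I*√2) = 35692 + (-86 - 16*I*√2) = 35606 - 16*I*√2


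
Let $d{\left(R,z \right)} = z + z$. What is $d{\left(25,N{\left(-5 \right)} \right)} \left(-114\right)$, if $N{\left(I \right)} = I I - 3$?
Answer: $-5016$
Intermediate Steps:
$N{\left(I \right)} = -3 + I^{2}$ ($N{\left(I \right)} = I^{2} - 3 = -3 + I^{2}$)
$d{\left(R,z \right)} = 2 z$
$d{\left(25,N{\left(-5 \right)} \right)} \left(-114\right) = 2 \left(-3 + \left(-5\right)^{2}\right) \left(-114\right) = 2 \left(-3 + 25\right) \left(-114\right) = 2 \cdot 22 \left(-114\right) = 44 \left(-114\right) = -5016$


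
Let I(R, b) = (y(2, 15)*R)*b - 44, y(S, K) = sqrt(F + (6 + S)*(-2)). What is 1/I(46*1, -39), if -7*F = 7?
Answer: I/(2*(-22*I + 897*sqrt(17))) ≈ -8.0416e-7 + 0.00013519*I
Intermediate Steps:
F = -1 (F = -1/7*7 = -1)
y(S, K) = sqrt(-13 - 2*S) (y(S, K) = sqrt(-1 + (6 + S)*(-2)) = sqrt(-1 + (-12 - 2*S)) = sqrt(-13 - 2*S))
I(R, b) = -44 + I*R*b*sqrt(17) (I(R, b) = (sqrt(-13 - 2*2)*R)*b - 44 = (sqrt(-13 - 4)*R)*b - 44 = (sqrt(-17)*R)*b - 44 = ((I*sqrt(17))*R)*b - 44 = (I*R*sqrt(17))*b - 44 = I*R*b*sqrt(17) - 44 = -44 + I*R*b*sqrt(17))
1/I(46*1, -39) = 1/(-44 + I*(46*1)*(-39)*sqrt(17)) = 1/(-44 + I*46*(-39)*sqrt(17)) = 1/(-44 - 1794*I*sqrt(17))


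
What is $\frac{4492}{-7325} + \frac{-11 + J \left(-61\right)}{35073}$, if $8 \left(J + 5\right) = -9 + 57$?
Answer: $- \frac{17563924}{28545525} \approx -0.6153$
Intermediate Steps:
$J = 1$ ($J = -5 + \frac{-9 + 57}{8} = -5 + \frac{1}{8} \cdot 48 = -5 + 6 = 1$)
$\frac{4492}{-7325} + \frac{-11 + J \left(-61\right)}{35073} = \frac{4492}{-7325} + \frac{-11 + 1 \left(-61\right)}{35073} = 4492 \left(- \frac{1}{7325}\right) + \left(-11 - 61\right) \frac{1}{35073} = - \frac{4492}{7325} - \frac{8}{3897} = - \frac{17563924}{28545525}$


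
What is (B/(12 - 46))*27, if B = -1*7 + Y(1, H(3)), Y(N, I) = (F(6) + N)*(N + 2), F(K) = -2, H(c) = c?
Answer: 135/17 ≈ 7.9412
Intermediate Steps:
Y(N, I) = (-2 + N)*(2 + N) (Y(N, I) = (-2 + N)*(N + 2) = (-2 + N)*(2 + N))
B = -10 (B = -1*7 + (-4 + 1²) = -7 + (-4 + 1) = -7 - 3 = -10)
(B/(12 - 46))*27 = -10/(12 - 46)*27 = -10/(-34)*27 = -10*(-1/34)*27 = (5/17)*27 = 135/17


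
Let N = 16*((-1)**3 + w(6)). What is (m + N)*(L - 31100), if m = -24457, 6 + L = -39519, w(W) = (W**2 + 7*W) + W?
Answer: 1633485625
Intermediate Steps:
w(W) = W**2 + 8*W
L = -39525 (L = -6 - 39519 = -39525)
N = 1328 (N = 16*((-1)**3 + 6*(8 + 6)) = 16*(-1 + 6*14) = 16*(-1 + 84) = 16*83 = 1328)
(m + N)*(L - 31100) = (-24457 + 1328)*(-39525 - 31100) = -23129*(-70625) = 1633485625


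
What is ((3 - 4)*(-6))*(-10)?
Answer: -60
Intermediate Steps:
((3 - 4)*(-6))*(-10) = -1*(-6)*(-10) = 6*(-10) = -60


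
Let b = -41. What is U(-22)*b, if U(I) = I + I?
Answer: 1804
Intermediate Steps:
U(I) = 2*I
U(-22)*b = (2*(-22))*(-41) = -44*(-41) = 1804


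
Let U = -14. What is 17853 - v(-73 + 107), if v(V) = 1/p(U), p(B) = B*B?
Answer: 3499187/196 ≈ 17853.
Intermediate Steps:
p(B) = B²
v(V) = 1/196 (v(V) = 1/((-14)²) = 1/196)
17853 - v(-73 + 107) = 17853 - 1*1/196 = 17853 - 1/196 = 3499187/196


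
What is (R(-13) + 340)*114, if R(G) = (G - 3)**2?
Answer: 67944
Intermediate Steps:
R(G) = (-3 + G)**2
(R(-13) + 340)*114 = ((-3 - 13)**2 + 340)*114 = ((-16)**2 + 340)*114 = (256 + 340)*114 = 596*114 = 67944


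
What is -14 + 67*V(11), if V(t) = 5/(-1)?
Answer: -349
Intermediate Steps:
V(t) = -5 (V(t) = 5*(-1) = -5)
-14 + 67*V(11) = -14 + 67*(-5) = -14 - 335 = -349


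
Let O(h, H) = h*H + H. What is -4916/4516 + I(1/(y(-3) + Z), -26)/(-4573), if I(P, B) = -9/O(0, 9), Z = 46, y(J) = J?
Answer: -5619088/5162917 ≈ -1.0884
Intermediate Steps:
O(h, H) = H + H*h (O(h, H) = H*h + H = H + H*h)
I(P, B) = -1 (I(P, B) = -9*1/(9*(1 + 0)) = -9/(9*1) = -9/9 = -9*⅑ = -1)
-4916/4516 + I(1/(y(-3) + Z), -26)/(-4573) = -4916/4516 - 1/(-4573) = -4916*1/4516 - 1*(-1/4573) = -1229/1129 + 1/4573 = -5619088/5162917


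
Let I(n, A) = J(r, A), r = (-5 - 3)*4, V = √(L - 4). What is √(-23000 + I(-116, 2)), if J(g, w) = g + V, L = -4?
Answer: √(-23032 + 2*I*√2) ≈ 0.0093 + 151.76*I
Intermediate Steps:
V = 2*I*√2 (V = √(-4 - 4) = √(-8) = 2*I*√2 ≈ 2.8284*I)
r = -32 (r = -8*4 = -32)
J(g, w) = g + 2*I*√2
I(n, A) = -32 + 2*I*√2
√(-23000 + I(-116, 2)) = √(-23000 + (-32 + 2*I*√2)) = √(-23032 + 2*I*√2)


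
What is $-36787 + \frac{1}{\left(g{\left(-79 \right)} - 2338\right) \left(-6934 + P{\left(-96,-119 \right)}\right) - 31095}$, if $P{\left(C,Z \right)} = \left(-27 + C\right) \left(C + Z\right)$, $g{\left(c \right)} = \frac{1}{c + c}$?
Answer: $- \frac{265321601050613}{7212373965} \approx -36787.0$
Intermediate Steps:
$g{\left(c \right)} = \frac{1}{2 c}$
$-36787 + \frac{1}{\left(g{\left(-79 \right)} - 2338\right) \left(-6934 + P{\left(-96,-119 \right)}\right) - 31095} = -36787 + \frac{1}{\left(\frac{1}{2 \left(-79\right)} - 2338\right) \left(-6934 - \left(-17229 - 9216\right)\right) - 31095} = -36787 + \frac{1}{\left(\frac{1}{2} \left(- \frac{1}{79}\right) - 2338\right) \left(-6934 + \left(9216 + 2592 + 3213 + 11424\right)\right) - 31095} = -36787 + \frac{1}{\left(- \frac{1}{158} - 2338\right) \left(-6934 + 26445\right) - 31095} = -36787 + \frac{1}{\left(- \frac{369405}{158}\right) 19511 - 31095} = -36787 + \frac{1}{- \frac{7207460955}{158} - 31095} = -36787 + \frac{1}{- \frac{7212373965}{158}} = -36787 - \frac{158}{7212373965} = - \frac{265321601050613}{7212373965}$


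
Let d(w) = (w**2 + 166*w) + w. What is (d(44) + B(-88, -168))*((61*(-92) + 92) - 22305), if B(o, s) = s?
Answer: -253652700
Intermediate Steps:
d(w) = w**2 + 167*w
(d(44) + B(-88, -168))*((61*(-92) + 92) - 22305) = (44*(167 + 44) - 168)*((61*(-92) + 92) - 22305) = (44*211 - 168)*((-5612 + 92) - 22305) = (9284 - 168)*(-5520 - 22305) = 9116*(-27825) = -253652700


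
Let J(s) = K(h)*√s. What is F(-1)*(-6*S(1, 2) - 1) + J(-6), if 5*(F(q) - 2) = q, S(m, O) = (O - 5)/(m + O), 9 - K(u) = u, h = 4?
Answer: 9 + 5*I*√6 ≈ 9.0 + 12.247*I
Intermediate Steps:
K(u) = 9 - u
S(m, O) = (-5 + O)/(O + m)
J(s) = 5*√s (J(s) = (9 - 1*4)*√s = (9 - 4)*√s = 5*√s)
F(q) = 2 + q/5
F(-1)*(-6*S(1, 2) - 1) + J(-6) = (2 + (⅕)*(-1))*(-6*(-5 + 2)/(2 + 1) - 1) + 5*√(-6) = (2 - ⅕)*(-6*(-3)/3 - 1) + 5*(I*√6) = 9*(-2*(-3) - 1)/5 + 5*I*√6 = 9*(-6*(-1) - 1)/5 + 5*I*√6 = 9*(6 - 1)/5 + 5*I*√6 = (9/5)*5 + 5*I*√6 = 9 + 5*I*√6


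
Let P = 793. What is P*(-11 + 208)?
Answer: 156221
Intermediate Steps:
P*(-11 + 208) = 793*(-11 + 208) = 793*197 = 156221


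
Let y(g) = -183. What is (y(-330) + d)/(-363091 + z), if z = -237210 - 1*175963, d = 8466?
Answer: -8283/776264 ≈ -0.010670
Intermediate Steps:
z = -413173 (z = -237210 - 175963 = -413173)
(y(-330) + d)/(-363091 + z) = (-183 + 8466)/(-363091 - 413173) = 8283/(-776264) = 8283*(-1/776264) = -8283/776264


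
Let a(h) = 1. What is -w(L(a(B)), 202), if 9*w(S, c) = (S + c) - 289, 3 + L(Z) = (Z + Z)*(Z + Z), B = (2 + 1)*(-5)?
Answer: 86/9 ≈ 9.5556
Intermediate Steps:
B = -15 (B = 3*(-5) = -15)
L(Z) = -3 + 4*Z**2 (L(Z) = -3 + (Z + Z)*(Z + Z) = -3 + (2*Z)*(2*Z) = -3 + 4*Z**2)
w(S, c) = -289/9 + S/9 + c/9 (w(S, c) = ((S + c) - 289)/9 = (-289 + S + c)/9 = -289/9 + S/9 + c/9)
-w(L(a(B)), 202) = -(-289/9 + (-3 + 4*1**2)/9 + (1/9)*202) = -(-289/9 + (-3 + 4*1)/9 + 202/9) = -(-289/9 + (-3 + 4)/9 + 202/9) = -(-289/9 + (1/9)*1 + 202/9) = -(-289/9 + 1/9 + 202/9) = -1*(-86/9) = 86/9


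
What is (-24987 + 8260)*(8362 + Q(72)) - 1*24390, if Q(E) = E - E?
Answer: -139895564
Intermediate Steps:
Q(E) = 0
(-24987 + 8260)*(8362 + Q(72)) - 1*24390 = (-24987 + 8260)*(8362 + 0) - 1*24390 = -16727*8362 - 24390 = -139871174 - 24390 = -139895564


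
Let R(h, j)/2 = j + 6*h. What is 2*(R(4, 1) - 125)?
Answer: -150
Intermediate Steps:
R(h, j) = 2*j + 12*h (R(h, j) = 2*(j + 6*h) = 2*j + 12*h)
2*(R(4, 1) - 125) = 2*((2*1 + 12*4) - 125) = 2*((2 + 48) - 125) = 2*(50 - 125) = 2*(-75) = -150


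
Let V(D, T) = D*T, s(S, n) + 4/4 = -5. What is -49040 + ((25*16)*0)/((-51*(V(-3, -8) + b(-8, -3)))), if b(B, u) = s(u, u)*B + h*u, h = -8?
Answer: -49040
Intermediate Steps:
s(S, n) = -6 (s(S, n) = -1 - 5 = -6)
b(B, u) = -8*u - 6*B (b(B, u) = -6*B - 8*u = -8*u - 6*B)
-49040 + ((25*16)*0)/((-51*(V(-3, -8) + b(-8, -3)))) = -49040 + ((25*16)*0)/((-51*(-3*(-8) + (-8*(-3) - 6*(-8))))) = -49040 + (400*0)/((-51*(24 + (24 + 48)))) = -49040 + 0/((-51*(24 + 72))) = -49040 + 0/((-51*96)) = -49040 + 0/(-4896) = -49040 + 0*(-1/4896) = -49040 + 0 = -49040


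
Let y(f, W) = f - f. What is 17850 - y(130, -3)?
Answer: 17850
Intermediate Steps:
y(f, W) = 0
17850 - y(130, -3) = 17850 - 1*0 = 17850 + 0 = 17850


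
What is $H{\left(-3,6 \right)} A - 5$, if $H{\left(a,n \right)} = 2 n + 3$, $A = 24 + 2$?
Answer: $385$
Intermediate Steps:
$A = 26$
$H{\left(a,n \right)} = 3 + 2 n$
$H{\left(-3,6 \right)} A - 5 = \left(3 + 2 \cdot 6\right) 26 - 5 = \left(3 + 12\right) 26 - 5 = 15 \cdot 26 - 5 = 390 - 5 = 385$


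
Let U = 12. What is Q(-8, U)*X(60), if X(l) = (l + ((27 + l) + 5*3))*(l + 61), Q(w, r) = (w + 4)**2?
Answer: 313632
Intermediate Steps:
Q(w, r) = (4 + w)**2
X(l) = (42 + 2*l)*(61 + l) (X(l) = (l + ((27 + l) + 15))*(61 + l) = (l + (42 + l))*(61 + l) = (42 + 2*l)*(61 + l))
Q(-8, U)*X(60) = (4 - 8)**2*(2562 + 2*60**2 + 164*60) = (-4)**2*(2562 + 2*3600 + 9840) = 16*(2562 + 7200 + 9840) = 16*19602 = 313632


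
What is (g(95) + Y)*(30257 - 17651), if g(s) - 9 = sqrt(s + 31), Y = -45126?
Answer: -568744902 + 37818*sqrt(14) ≈ -5.6860e+8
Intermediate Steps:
g(s) = 9 + sqrt(31 + s) (g(s) = 9 + sqrt(s + 31) = 9 + sqrt(31 + s))
(g(95) + Y)*(30257 - 17651) = ((9 + sqrt(31 + 95)) - 45126)*(30257 - 17651) = ((9 + sqrt(126)) - 45126)*12606 = ((9 + 3*sqrt(14)) - 45126)*12606 = (-45117 + 3*sqrt(14))*12606 = -568744902 + 37818*sqrt(14)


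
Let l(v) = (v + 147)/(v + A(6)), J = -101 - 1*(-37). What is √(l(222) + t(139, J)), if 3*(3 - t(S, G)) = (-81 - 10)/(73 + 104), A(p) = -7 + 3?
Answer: √7241961962/38586 ≈ 2.2055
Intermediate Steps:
J = -64 (J = -101 + 37 = -64)
A(p) = -4
t(S, G) = 1684/531 (t(S, G) = 3 - (-81 - 10)/(3*(73 + 104)) = 3 - (-91)/(3*177) = 3 - ⅓*(-91/177) = 3 + 91/531 = 1684/531)
l(v) = (147 + v)/(-4 + v) (l(v) = (v + 147)/(v - 4) = (147 + v)/(-4 + v))
√(l(222) + t(139, J)) = √((147 + 222)/(-4 + 222) + 1684/531) = √(369/218 + 1684/531) = √(563051/115758) = √7241961962/38586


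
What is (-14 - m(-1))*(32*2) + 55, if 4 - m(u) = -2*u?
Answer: -969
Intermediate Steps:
m(u) = 4 + 2*u (m(u) = 4 - (-2)*u = 4 + 2*u)
(-14 - m(-1))*(32*2) + 55 = (-14 - (4 + 2*(-1)))*(32*2) + 55 = (-14 - (4 - 2))*64 + 55 = (-14 - 1*2)*64 + 55 = (-14 - 2)*64 + 55 = -16*64 + 55 = -1024 + 55 = -969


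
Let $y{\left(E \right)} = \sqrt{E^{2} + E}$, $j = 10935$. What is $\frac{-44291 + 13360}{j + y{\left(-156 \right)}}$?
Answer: $- \frac{22548699}{7970003} + \frac{61862 \sqrt{6045}}{119550045} \approx -2.789$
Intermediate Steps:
$y{\left(E \right)} = \sqrt{E + E^{2}}$
$\frac{-44291 + 13360}{j + y{\left(-156 \right)}} = \frac{-44291 + 13360}{10935 + \sqrt{- 156 \left(1 - 156\right)}} = - \frac{30931}{10935 + \sqrt{\left(-156\right) \left(-155\right)}} = - \frac{30931}{10935 + \sqrt{24180}} = - \frac{30931}{10935 + 2 \sqrt{6045}}$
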